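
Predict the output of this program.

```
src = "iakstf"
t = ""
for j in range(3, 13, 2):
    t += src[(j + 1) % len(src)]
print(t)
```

j=3: add src[4]='t' → 't'
j=5: add src[0]='i' → 'ti'
j=7: add src[2]='k' → 'tik'
j=9: add src[4]='t' → 'tikt'
j=11: add src[0]='i' → 'tikti'

tikti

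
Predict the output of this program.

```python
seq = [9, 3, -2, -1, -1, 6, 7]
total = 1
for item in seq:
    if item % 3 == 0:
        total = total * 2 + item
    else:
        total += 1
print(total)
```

63

item=9: %3==0, total = 1*2+9 = 11
item=3: %3==0, total = 11*2+3 = 25
item=-2: not %3==0, total = 25+1 = 26
item=-1: not %3==0, total = 26+1 = 27
item=-1: not %3==0, total = 27+1 = 28
item=6: %3==0, total = 28*2+6 = 62
item=7: not %3==0, total = 62+1 = 63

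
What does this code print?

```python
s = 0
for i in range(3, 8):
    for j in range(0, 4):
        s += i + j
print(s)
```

i=3,j=0: s = 0+3 = 3
i=3,j=1: s = 3+4 = 7
i=3,j=2: s = 7+5 = 12
i=3,j=3: s = 12+6 = 18
i=4,j=0: s = 18+4 = 22
i=4,j=1: s = 22+5 = 27
i=4,j=2: s = 27+6 = 33
i=4,j=3: s = 33+7 = 40
i=5,j=0: s = 40+5 = 45
i=5,j=1: s = 45+6 = 51
i=5,j=2: s = 51+7 = 58
i=5,j=3: s = 58+8 = 66
i=6,j=0: s = 66+6 = 72
i=6,j=1: s = 72+7 = 79
i=6,j=2: s = 79+8 = 87
i=6,j=3: s = 87+9 = 96
i=7,j=0: s = 96+7 = 103
i=7,j=1: s = 103+8 = 111
i=7,j=2: s = 111+9 = 120
i=7,j=3: s = 120+10 = 130

130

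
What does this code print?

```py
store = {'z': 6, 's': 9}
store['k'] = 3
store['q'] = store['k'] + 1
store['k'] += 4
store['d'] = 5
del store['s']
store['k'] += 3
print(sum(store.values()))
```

store['k'] = 3 → {'z': 6, 's': 9, 'k': 3}
store['q'] = store['k']+1 = 4 → {'z': 6, 's': 9, 'k': 3, 'q': 4}
store['k'] = 3+4 = 7 → {'z': 6, 's': 9, 'k': 7, 'q': 4}
store['d'] = 5 → {'z': 6, 's': 9, 'k': 7, 'q': 4, 'd': 5}
del 's' → {'z': 6, 'k': 7, 'q': 4, 'd': 5}
store['k'] = 7+3 = 10 → {'z': 6, 'k': 10, 'q': 4, 'd': 5}
sum of values = 25

25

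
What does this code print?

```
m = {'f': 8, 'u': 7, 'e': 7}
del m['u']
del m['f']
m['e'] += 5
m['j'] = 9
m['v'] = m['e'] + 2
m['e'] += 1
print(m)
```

del 'u' → {'f': 8, 'e': 7}
del 'f' → {'e': 7}
m['e'] = 7+5 = 12 → {'e': 12}
m['j'] = 9 → {'e': 12, 'j': 9}
m['v'] = m['e']+2 = 14 → {'e': 12, 'j': 9, 'v': 14}
m['e'] = 12+1 = 13 → {'e': 13, 'j': 9, 'v': 14}

{'e': 13, 'j': 9, 'v': 14}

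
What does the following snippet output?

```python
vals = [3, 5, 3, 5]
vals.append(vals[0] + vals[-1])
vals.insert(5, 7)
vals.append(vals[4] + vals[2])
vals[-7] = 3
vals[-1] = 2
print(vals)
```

[3, 5, 3, 5, 8, 7, 2]

append vals[0]+vals[-1] = 3+5 = 8 → [3, 5, 3, 5, 8]
insert 7 at 5 → [3, 5, 3, 5, 8, 7]
append vals[4]+vals[2] = 8+3 = 11 → [3, 5, 3, 5, 8, 7, 11]
vals[-7] = 3 → [3, 5, 3, 5, 8, 7, 11]
vals[-1] = 2 → [3, 5, 3, 5, 8, 7, 2]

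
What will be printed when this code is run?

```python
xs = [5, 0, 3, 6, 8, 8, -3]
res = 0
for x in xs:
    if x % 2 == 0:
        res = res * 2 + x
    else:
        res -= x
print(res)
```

-53

x=5: not even, res = 0-5 = -5
x=0: even, res = (-5)*2+0 = -10
x=3: not even, res = (-10)-3 = -13
x=6: even, res = (-13)*2+6 = -20
x=8: even, res = (-20)*2+8 = -32
x=8: even, res = (-32)*2+8 = -56
x=-3: not even, res = (-56)-(-3) = -53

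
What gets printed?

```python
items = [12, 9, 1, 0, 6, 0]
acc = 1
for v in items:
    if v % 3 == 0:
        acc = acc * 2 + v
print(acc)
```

308

v=12: %3==0, acc = 1*2+12 = 14
v=9: %3==0, acc = 14*2+9 = 37
v=1: not %3==0
v=0: %3==0, acc = 37*2+0 = 74
v=6: %3==0, acc = 74*2+6 = 154
v=0: %3==0, acc = 154*2+0 = 308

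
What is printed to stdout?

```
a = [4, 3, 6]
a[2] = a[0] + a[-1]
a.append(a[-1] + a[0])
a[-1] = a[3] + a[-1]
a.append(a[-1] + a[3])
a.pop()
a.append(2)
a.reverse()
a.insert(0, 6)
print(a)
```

[6, 2, 28, 10, 3, 4]

a[2] = a[0]+a[-1] = 4+6 = 10 → [4, 3, 10]
append a[-1]+a[0] = 10+4 = 14 → [4, 3, 10, 14]
a[-1] = a[3]+a[-1] = 14+14 = 28 → [4, 3, 10, 28]
append a[-1]+a[3] = 28+28 = 56 → [4, 3, 10, 28, 56]
pop() removes 56 → [4, 3, 10, 28]
append 2 → [4, 3, 10, 28, 2]
reverse → [2, 28, 10, 3, 4]
insert 6 at 0 → [6, 2, 28, 10, 3, 4]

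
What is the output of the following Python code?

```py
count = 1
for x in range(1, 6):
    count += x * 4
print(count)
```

x=1: count = 1+1*4 = 5
x=2: count = 5+2*4 = 13
x=3: count = 13+3*4 = 25
x=4: count = 25+4*4 = 41
x=5: count = 41+5*4 = 61

61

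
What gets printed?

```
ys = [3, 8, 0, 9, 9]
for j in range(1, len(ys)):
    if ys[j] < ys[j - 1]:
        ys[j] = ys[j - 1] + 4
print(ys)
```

[3, 8, 12, 16, 20]

j=1: 8>=3, unchanged → [3, 8, 0, 9, 9]
j=2: 0<8, ys[2] = 8+4 = 12 → [3, 8, 12, 9, 9]
j=3: 9<12, ys[3] = 12+4 = 16 → [3, 8, 12, 16, 9]
j=4: 9<16, ys[4] = 16+4 = 20 → [3, 8, 12, 16, 20]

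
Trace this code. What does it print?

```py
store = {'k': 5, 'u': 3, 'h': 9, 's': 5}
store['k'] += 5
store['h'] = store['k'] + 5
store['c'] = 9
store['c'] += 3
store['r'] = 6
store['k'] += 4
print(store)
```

store['k'] = 5+5 = 10 → {'k': 10, 'u': 3, 'h': 9, 's': 5}
store['h'] = store['k']+5 = 15 → {'k': 10, 'u': 3, 'h': 15, 's': 5}
store['c'] = 9 → {'k': 10, 'u': 3, 'h': 15, 's': 5, 'c': 9}
store['c'] = 9+3 = 12 → {'k': 10, 'u': 3, 'h': 15, 's': 5, 'c': 12}
store['r'] = 6 → {'k': 10, 'u': 3, 'h': 15, 's': 5, 'c': 12, 'r': 6}
store['k'] = 10+4 = 14 → {'k': 14, 'u': 3, 'h': 15, 's': 5, 'c': 12, 'r': 6}

{'k': 14, 'u': 3, 'h': 15, 's': 5, 'c': 12, 'r': 6}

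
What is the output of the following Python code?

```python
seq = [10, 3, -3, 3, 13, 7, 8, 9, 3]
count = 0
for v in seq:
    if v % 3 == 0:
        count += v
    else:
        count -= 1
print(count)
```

v=10: not %3==0, count = 0-1 = -1
v=3: %3==0, count = (-1)+3 = 2
v=-3: %3==0, count = 2+(-3) = -1
v=3: %3==0, count = (-1)+3 = 2
v=13: not %3==0, count = 2-1 = 1
v=7: not %3==0, count = 1-1 = 0
v=8: not %3==0, count = 0-1 = -1
v=9: %3==0, count = (-1)+9 = 8
v=3: %3==0, count = 8+3 = 11

11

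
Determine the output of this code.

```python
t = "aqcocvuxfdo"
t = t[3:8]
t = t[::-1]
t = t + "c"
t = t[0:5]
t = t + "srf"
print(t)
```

xuvcosrf

slice [3:8] → 'ocvux'
reverse → 'xuvco'
+ 'c' → 'xuvcoc'
slice [0:5] → 'xuvco'
+ 'srf' → 'xuvcosrf'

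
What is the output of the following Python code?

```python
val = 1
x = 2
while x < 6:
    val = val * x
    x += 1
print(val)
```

120

x=2: val = 1*2 = 2
x=3: val = 2*3 = 6
x=4: val = 6*4 = 24
x=5: val = 24*5 = 120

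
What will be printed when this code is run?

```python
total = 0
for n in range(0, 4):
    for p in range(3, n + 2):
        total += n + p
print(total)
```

n=2,p=3: total = 0+5 = 5
n=3,p=3: total = 5+6 = 11
n=3,p=4: total = 11+7 = 18

18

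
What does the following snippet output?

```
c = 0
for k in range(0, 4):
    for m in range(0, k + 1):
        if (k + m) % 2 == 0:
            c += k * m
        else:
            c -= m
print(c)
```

14

k=0,m=0: even sum, c = 0+0 = 0
k=1,m=0: odd sum, c = 0-0 = 0
k=1,m=1: even sum, c = 0+1 = 1
k=2,m=0: even sum, c = 1+0 = 1
k=2,m=1: odd sum, c = 1-1 = 0
k=2,m=2: even sum, c = 0+4 = 4
k=3,m=0: odd sum, c = 4-0 = 4
k=3,m=1: even sum, c = 4+3 = 7
k=3,m=2: odd sum, c = 7-2 = 5
k=3,m=3: even sum, c = 5+9 = 14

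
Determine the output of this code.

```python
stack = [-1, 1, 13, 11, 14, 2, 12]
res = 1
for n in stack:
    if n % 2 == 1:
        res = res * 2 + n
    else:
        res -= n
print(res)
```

21

n=-1: odd, res = 1*2+(-1) = 1
n=1: odd, res = 1*2+1 = 3
n=13: odd, res = 3*2+13 = 19
n=11: odd, res = 19*2+11 = 49
n=14: not odd, res = 49-14 = 35
n=2: not odd, res = 35-2 = 33
n=12: not odd, res = 33-12 = 21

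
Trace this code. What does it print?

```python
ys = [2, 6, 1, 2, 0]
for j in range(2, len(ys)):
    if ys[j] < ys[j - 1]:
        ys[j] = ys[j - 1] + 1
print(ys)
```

j=2: 1<6, ys[2] = 6+1 = 7 → [2, 6, 7, 2, 0]
j=3: 2<7, ys[3] = 7+1 = 8 → [2, 6, 7, 8, 0]
j=4: 0<8, ys[4] = 8+1 = 9 → [2, 6, 7, 8, 9]

[2, 6, 7, 8, 9]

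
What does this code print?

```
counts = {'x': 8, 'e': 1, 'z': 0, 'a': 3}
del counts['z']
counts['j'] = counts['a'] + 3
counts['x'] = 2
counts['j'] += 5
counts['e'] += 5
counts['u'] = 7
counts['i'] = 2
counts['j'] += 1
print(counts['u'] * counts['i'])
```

14

del 'z' → {'x': 8, 'e': 1, 'a': 3}
counts['j'] = counts['a']+3 = 6 → {'x': 8, 'e': 1, 'a': 3, 'j': 6}
counts['x'] = 2 → {'x': 2, 'e': 1, 'a': 3, 'j': 6}
counts['j'] = 6+5 = 11 → {'x': 2, 'e': 1, 'a': 3, 'j': 11}
counts['e'] = 1+5 = 6 → {'x': 2, 'e': 6, 'a': 3, 'j': 11}
counts['u'] = 7 → {'x': 2, 'e': 6, 'a': 3, 'j': 11, 'u': 7}
counts['i'] = 2 → {'x': 2, 'e': 6, 'a': 3, 'j': 11, 'u': 7, 'i': 2}
counts['j'] = 11+1 = 12 → {'x': 2, 'e': 6, 'a': 3, 'j': 12, 'u': 7, 'i': 2}
counts['u']*counts['i'] = 7*2 = 14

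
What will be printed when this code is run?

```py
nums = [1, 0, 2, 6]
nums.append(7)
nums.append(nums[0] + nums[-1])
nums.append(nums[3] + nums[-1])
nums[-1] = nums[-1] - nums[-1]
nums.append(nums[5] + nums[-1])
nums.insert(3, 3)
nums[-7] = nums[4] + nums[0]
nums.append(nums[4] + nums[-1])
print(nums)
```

append 7 → [1, 0, 2, 6, 7]
append nums[0]+nums[-1] = 1+7 = 8 → [1, 0, 2, 6, 7, 8]
append nums[3]+nums[-1] = 6+8 = 14 → [1, 0, 2, 6, 7, 8, 14]
nums[-1] = nums[-1]-nums[-1] = 14-14 = 0 → [1, 0, 2, 6, 7, 8, 0]
append nums[5]+nums[-1] = 8+0 = 8 → [1, 0, 2, 6, 7, 8, 0, 8]
insert 3 at 3 → [1, 0, 2, 3, 6, 7, 8, 0, 8]
nums[-7] = nums[4]+nums[0] = 6+1 = 7 → [1, 0, 7, 3, 6, 7, 8, 0, 8]
append nums[4]+nums[-1] = 6+8 = 14 → [1, 0, 7, 3, 6, 7, 8, 0, 8, 14]

[1, 0, 7, 3, 6, 7, 8, 0, 8, 14]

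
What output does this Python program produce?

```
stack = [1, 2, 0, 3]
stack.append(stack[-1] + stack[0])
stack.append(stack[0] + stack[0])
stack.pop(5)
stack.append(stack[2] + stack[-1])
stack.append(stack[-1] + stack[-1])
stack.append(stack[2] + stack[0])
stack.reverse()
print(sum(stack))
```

23

append stack[-1]+stack[0] = 3+1 = 4 → [1, 2, 0, 3, 4]
append stack[0]+stack[0] = 1+1 = 2 → [1, 2, 0, 3, 4, 2]
pop(5) removes 2 → [1, 2, 0, 3, 4]
append stack[2]+stack[-1] = 0+4 = 4 → [1, 2, 0, 3, 4, 4]
append stack[-1]+stack[-1] = 4+4 = 8 → [1, 2, 0, 3, 4, 4, 8]
append stack[2]+stack[0] = 0+1 = 1 → [1, 2, 0, 3, 4, 4, 8, 1]
reverse → [1, 8, 4, 4, 3, 0, 2, 1]
sum = 23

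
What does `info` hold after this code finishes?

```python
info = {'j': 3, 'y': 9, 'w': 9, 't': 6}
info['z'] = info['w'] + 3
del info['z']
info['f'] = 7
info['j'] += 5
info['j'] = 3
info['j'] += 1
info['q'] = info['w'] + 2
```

{'j': 4, 'y': 9, 'w': 9, 't': 6, 'f': 7, 'q': 11}

info['z'] = info['w']+3 = 12 → {'j': 3, 'y': 9, 'w': 9, 't': 6, 'z': 12}
del 'z' → {'j': 3, 'y': 9, 'w': 9, 't': 6}
info['f'] = 7 → {'j': 3, 'y': 9, 'w': 9, 't': 6, 'f': 7}
info['j'] = 3+5 = 8 → {'j': 8, 'y': 9, 'w': 9, 't': 6, 'f': 7}
info['j'] = 3 → {'j': 3, 'y': 9, 'w': 9, 't': 6, 'f': 7}
info['j'] = 3+1 = 4 → {'j': 4, 'y': 9, 'w': 9, 't': 6, 'f': 7}
info['q'] = info['w']+2 = 11 → {'j': 4, 'y': 9, 'w': 9, 't': 6, 'f': 7, 'q': 11}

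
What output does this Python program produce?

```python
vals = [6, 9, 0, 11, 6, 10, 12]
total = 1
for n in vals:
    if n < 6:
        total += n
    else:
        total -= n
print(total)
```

-53

n=6: not <6, total = 1-6 = -5
n=9: not <6, total = (-5)-9 = -14
n=0: <6, total = (-14)+0 = -14
n=11: not <6, total = (-14)-11 = -25
n=6: not <6, total = (-25)-6 = -31
n=10: not <6, total = (-31)-10 = -41
n=12: not <6, total = (-41)-12 = -53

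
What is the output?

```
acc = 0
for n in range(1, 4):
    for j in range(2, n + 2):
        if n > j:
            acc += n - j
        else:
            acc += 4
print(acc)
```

n=1,j=2: not 1>2, acc = 0+4 = 4
n=2,j=2: not 2>2, acc = 4+4 = 8
n=2,j=3: not 2>3, acc = 8+4 = 12
n=3,j=2: 3>2, acc = 12+1 = 13
n=3,j=3: not 3>3, acc = 13+4 = 17
n=3,j=4: not 3>4, acc = 17+4 = 21

21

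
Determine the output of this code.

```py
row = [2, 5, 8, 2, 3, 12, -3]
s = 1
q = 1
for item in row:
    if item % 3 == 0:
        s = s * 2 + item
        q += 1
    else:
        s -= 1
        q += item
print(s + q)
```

30

item=2: not %3==0, s = 1-1 = 0; q=3
item=5: not %3==0, s = 0-1 = -1; q=8
item=8: not %3==0, s = (-1)-1 = -2; q=16
item=2: not %3==0, s = (-2)-1 = -3; q=18
item=3: %3==0, s = (-3)*2+3 = -3; q=19
item=12: %3==0, s = (-3)*2+12 = 6; q=20
item=-3: %3==0, s = 6*2+(-3) = 9; q=21
s+q = 9+21 = 30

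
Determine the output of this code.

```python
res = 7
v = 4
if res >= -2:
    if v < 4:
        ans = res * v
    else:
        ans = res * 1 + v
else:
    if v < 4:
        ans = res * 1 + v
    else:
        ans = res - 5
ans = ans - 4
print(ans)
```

res=7, v=4
res >= -2 is True; v < 4 is False
→ ans = res * 1 + v = 11
ans = 11-4 = 7

7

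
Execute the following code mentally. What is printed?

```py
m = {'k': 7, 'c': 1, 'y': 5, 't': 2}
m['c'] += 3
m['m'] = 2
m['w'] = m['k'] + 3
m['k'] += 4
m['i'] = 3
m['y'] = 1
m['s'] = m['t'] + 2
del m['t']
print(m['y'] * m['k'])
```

m['c'] = 1+3 = 4 → {'k': 7, 'c': 4, 'y': 5, 't': 2}
m['m'] = 2 → {'k': 7, 'c': 4, 'y': 5, 't': 2, 'm': 2}
m['w'] = m['k']+3 = 10 → {'k': 7, 'c': 4, 'y': 5, 't': 2, 'm': 2, 'w': 10}
m['k'] = 7+4 = 11 → {'k': 11, 'c': 4, 'y': 5, 't': 2, 'm': 2, 'w': 10}
m['i'] = 3 → {'k': 11, 'c': 4, 'y': 5, 't': 2, 'm': 2, 'w': 10, 'i': 3}
m['y'] = 1 → {'k': 11, 'c': 4, 'y': 1, 't': 2, 'm': 2, 'w': 10, 'i': 3}
m['s'] = m['t']+2 = 4 → {'k': 11, 'c': 4, 'y': 1, 't': 2, 'm': 2, 'w': 10, 'i': 3, 's': 4}
del 't' → {'k': 11, 'c': 4, 'y': 1, 'm': 2, 'w': 10, 'i': 3, 's': 4}
m['y']*m['k'] = 1*11 = 11

11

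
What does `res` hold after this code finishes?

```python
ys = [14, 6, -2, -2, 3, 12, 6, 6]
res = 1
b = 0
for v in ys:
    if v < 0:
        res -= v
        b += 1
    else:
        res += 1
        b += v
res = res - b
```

v=14: not <0, res = 1+1 = 2; b=14
v=6: not <0, res = 2+1 = 3; b=20
v=-2: <0, res = 3-(-2) = 5; b=21
v=-2: <0, res = 5-(-2) = 7; b=22
v=3: not <0, res = 7+1 = 8; b=25
v=12: not <0, res = 8+1 = 9; b=37
v=6: not <0, res = 9+1 = 10; b=43
v=6: not <0, res = 10+1 = 11; b=49
res-b = 11-49 = -38

-38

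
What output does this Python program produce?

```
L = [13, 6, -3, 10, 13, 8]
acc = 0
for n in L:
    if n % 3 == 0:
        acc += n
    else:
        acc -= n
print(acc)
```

-41

n=13: not %3==0, acc = 0-13 = -13
n=6: %3==0, acc = (-13)+6 = -7
n=-3: %3==0, acc = (-7)+(-3) = -10
n=10: not %3==0, acc = (-10)-10 = -20
n=13: not %3==0, acc = (-20)-13 = -33
n=8: not %3==0, acc = (-33)-8 = -41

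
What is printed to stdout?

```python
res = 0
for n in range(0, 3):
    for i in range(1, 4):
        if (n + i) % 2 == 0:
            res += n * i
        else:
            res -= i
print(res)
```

-2

n=0,i=1: odd sum, res = 0-1 = -1
n=0,i=2: even sum, res = (-1)+0 = -1
n=0,i=3: odd sum, res = (-1)-3 = -4
n=1,i=1: even sum, res = (-4)+1 = -3
n=1,i=2: odd sum, res = (-3)-2 = -5
n=1,i=3: even sum, res = (-5)+3 = -2
n=2,i=1: odd sum, res = (-2)-1 = -3
n=2,i=2: even sum, res = (-3)+4 = 1
n=2,i=3: odd sum, res = 1-3 = -2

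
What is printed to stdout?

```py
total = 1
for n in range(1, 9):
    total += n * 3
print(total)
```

109

n=1: total = 1+1*3 = 4
n=2: total = 4+2*3 = 10
n=3: total = 10+3*3 = 19
n=4: total = 19+4*3 = 31
n=5: total = 31+5*3 = 46
n=6: total = 46+6*3 = 64
n=7: total = 64+7*3 = 85
n=8: total = 85+8*3 = 109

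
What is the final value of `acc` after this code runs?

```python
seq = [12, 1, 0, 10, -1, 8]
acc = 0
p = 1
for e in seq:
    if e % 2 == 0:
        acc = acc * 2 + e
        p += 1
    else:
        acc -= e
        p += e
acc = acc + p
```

e=12: even, acc = 0*2+12 = 12; p=2
e=1: not even, acc = 12-1 = 11; p=3
e=0: even, acc = 11*2+0 = 22; p=4
e=10: even, acc = 22*2+10 = 54; p=5
e=-1: not even, acc = 54-(-1) = 55; p=4
e=8: even, acc = 55*2+8 = 118; p=5
acc+p = 118+5 = 123

123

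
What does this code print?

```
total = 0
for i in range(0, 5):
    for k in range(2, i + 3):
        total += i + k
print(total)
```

90

i=0,k=2: total = 0+2 = 2
i=1,k=2: total = 2+3 = 5
i=1,k=3: total = 5+4 = 9
i=2,k=2: total = 9+4 = 13
i=2,k=3: total = 13+5 = 18
i=2,k=4: total = 18+6 = 24
i=3,k=2: total = 24+5 = 29
i=3,k=3: total = 29+6 = 35
i=3,k=4: total = 35+7 = 42
i=3,k=5: total = 42+8 = 50
i=4,k=2: total = 50+6 = 56
i=4,k=3: total = 56+7 = 63
i=4,k=4: total = 63+8 = 71
i=4,k=5: total = 71+9 = 80
i=4,k=6: total = 80+10 = 90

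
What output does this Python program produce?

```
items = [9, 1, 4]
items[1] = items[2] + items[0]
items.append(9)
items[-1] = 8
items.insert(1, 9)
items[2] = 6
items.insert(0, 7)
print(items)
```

items[1] = items[2]+items[0] = 4+9 = 13 → [9, 13, 4]
append 9 → [9, 13, 4, 9]
items[-1] = 8 → [9, 13, 4, 8]
insert 9 at 1 → [9, 9, 13, 4, 8]
items[2] = 6 → [9, 9, 6, 4, 8]
insert 7 at 0 → [7, 9, 9, 6, 4, 8]

[7, 9, 9, 6, 4, 8]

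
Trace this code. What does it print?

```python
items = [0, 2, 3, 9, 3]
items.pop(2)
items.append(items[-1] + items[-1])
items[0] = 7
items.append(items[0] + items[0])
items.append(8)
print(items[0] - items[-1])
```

pop(2) removes 3 → [0, 2, 9, 3]
append items[-1]+items[-1] = 3+3 = 6 → [0, 2, 9, 3, 6]
items[0] = 7 → [7, 2, 9, 3, 6]
append items[0]+items[0] = 7+7 = 14 → [7, 2, 9, 3, 6, 14]
append 8 → [7, 2, 9, 3, 6, 14, 8]
items[0]-items[-1] = 7-8 = -1

-1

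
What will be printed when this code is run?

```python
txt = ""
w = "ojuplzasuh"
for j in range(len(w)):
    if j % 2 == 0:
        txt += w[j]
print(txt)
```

oulau

j=0: add 'o' → 'o'
j=1: skip
j=2: add 'u' → 'ou'
j=3: skip
j=4: add 'l' → 'oul'
j=5: skip
j=6: add 'a' → 'oula'
j=7: skip
j=8: add 'u' → 'oulau'
j=9: skip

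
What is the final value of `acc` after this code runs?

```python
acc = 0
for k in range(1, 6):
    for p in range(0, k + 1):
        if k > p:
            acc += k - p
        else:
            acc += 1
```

40

k=1,p=0: 1>0, acc = 0+1 = 1
k=1,p=1: not 1>1, acc = 1+1 = 2
k=2,p=0: 2>0, acc = 2+2 = 4
k=2,p=1: 2>1, acc = 4+1 = 5
k=2,p=2: not 2>2, acc = 5+1 = 6
k=3,p=0: 3>0, acc = 6+3 = 9
k=3,p=1: 3>1, acc = 9+2 = 11
k=3,p=2: 3>2, acc = 11+1 = 12
k=3,p=3: not 3>3, acc = 12+1 = 13
k=4,p=0: 4>0, acc = 13+4 = 17
k=4,p=1: 4>1, acc = 17+3 = 20
k=4,p=2: 4>2, acc = 20+2 = 22
k=4,p=3: 4>3, acc = 22+1 = 23
k=4,p=4: not 4>4, acc = 23+1 = 24
k=5,p=0: 5>0, acc = 24+5 = 29
k=5,p=1: 5>1, acc = 29+4 = 33
k=5,p=2: 5>2, acc = 33+3 = 36
k=5,p=3: 5>3, acc = 36+2 = 38
k=5,p=4: 5>4, acc = 38+1 = 39
k=5,p=5: not 5>5, acc = 39+1 = 40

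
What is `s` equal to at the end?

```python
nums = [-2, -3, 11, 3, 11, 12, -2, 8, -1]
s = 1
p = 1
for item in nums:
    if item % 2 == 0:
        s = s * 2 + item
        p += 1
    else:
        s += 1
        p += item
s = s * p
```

2210

item=-2: even, s = 1*2+(-2) = 0; p=2
item=-3: not even, s = 0+1 = 1; p=-1
item=11: not even, s = 1+1 = 2; p=10
item=3: not even, s = 2+1 = 3; p=13
item=11: not even, s = 3+1 = 4; p=24
item=12: even, s = 4*2+12 = 20; p=25
item=-2: even, s = 20*2+(-2) = 38; p=26
item=8: even, s = 38*2+8 = 84; p=27
item=-1: not even, s = 84+1 = 85; p=26
s*p = 85*26 = 2210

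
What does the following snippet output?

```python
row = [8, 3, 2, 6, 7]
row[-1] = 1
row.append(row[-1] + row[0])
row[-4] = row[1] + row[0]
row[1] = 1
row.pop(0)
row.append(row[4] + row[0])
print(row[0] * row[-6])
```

1

row[-1] = 1 → [8, 3, 2, 6, 1]
append row[-1]+row[0] = 1+8 = 9 → [8, 3, 2, 6, 1, 9]
row[-4] = row[1]+row[0] = 3+8 = 11 → [8, 3, 11, 6, 1, 9]
row[1] = 1 → [8, 1, 11, 6, 1, 9]
pop(0) removes 8 → [1, 11, 6, 1, 9]
append row[4]+row[0] = 9+1 = 10 → [1, 11, 6, 1, 9, 10]
row[0]*row[-6] = 1*1 = 1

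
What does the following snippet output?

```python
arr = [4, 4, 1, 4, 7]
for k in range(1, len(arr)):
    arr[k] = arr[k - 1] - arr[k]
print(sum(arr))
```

-14

k=1: arr[1] = 4-4 = 0 → [4, 0, 1, 4, 7]
k=2: arr[2] = 0-1 = -1 → [4, 0, -1, 4, 7]
k=3: arr[3] = (-1)-4 = -5 → [4, 0, -1, -5, 7]
k=4: arr[4] = (-5)-7 = -12 → [4, 0, -1, -5, -12]
sum = -14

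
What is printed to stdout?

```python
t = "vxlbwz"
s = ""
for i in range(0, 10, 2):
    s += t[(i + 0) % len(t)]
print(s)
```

i=0: add t[0]='v' → 'v'
i=2: add t[2]='l' → 'vl'
i=4: add t[4]='w' → 'vlw'
i=6: add t[0]='v' → 'vlwv'
i=8: add t[2]='l' → 'vlwvl'

vlwvl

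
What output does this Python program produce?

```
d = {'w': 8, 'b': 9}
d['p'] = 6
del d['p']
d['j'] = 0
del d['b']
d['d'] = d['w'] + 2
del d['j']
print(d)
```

{'w': 8, 'd': 10}

d['p'] = 6 → {'w': 8, 'b': 9, 'p': 6}
del 'p' → {'w': 8, 'b': 9}
d['j'] = 0 → {'w': 8, 'b': 9, 'j': 0}
del 'b' → {'w': 8, 'j': 0}
d['d'] = d['w']+2 = 10 → {'w': 8, 'j': 0, 'd': 10}
del 'j' → {'w': 8, 'd': 10}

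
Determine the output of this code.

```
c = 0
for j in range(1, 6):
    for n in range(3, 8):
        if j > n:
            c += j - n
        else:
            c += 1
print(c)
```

j=1,n=3: not 1>3, c = 0+1 = 1
j=1,n=4: not 1>4, c = 1+1 = 2
j=1,n=5: not 1>5, c = 2+1 = 3
j=1,n=6: not 1>6, c = 3+1 = 4
j=1,n=7: not 1>7, c = 4+1 = 5
j=2,n=3: not 2>3, c = 5+1 = 6
j=2,n=4: not 2>4, c = 6+1 = 7
j=2,n=5: not 2>5, c = 7+1 = 8
j=2,n=6: not 2>6, c = 8+1 = 9
j=2,n=7: not 2>7, c = 9+1 = 10
j=3,n=3: not 3>3, c = 10+1 = 11
j=3,n=4: not 3>4, c = 11+1 = 12
j=3,n=5: not 3>5, c = 12+1 = 13
j=3,n=6: not 3>6, c = 13+1 = 14
j=3,n=7: not 3>7, c = 14+1 = 15
j=4,n=3: 4>3, c = 15+1 = 16
j=4,n=4: not 4>4, c = 16+1 = 17
j=4,n=5: not 4>5, c = 17+1 = 18
j=4,n=6: not 4>6, c = 18+1 = 19
j=4,n=7: not 4>7, c = 19+1 = 20
j=5,n=3: 5>3, c = 20+2 = 22
j=5,n=4: 5>4, c = 22+1 = 23
j=5,n=5: not 5>5, c = 23+1 = 24
j=5,n=6: not 5>6, c = 24+1 = 25
j=5,n=7: not 5>7, c = 25+1 = 26

26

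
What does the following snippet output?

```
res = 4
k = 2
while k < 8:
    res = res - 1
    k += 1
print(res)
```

k=2: res = 4-1 = 3
k=3: res = 3-1 = 2
k=4: res = 2-1 = 1
k=5: res = 1-1 = 0
k=6: res = 0-1 = -1
k=7: res = (-1)-1 = -2

-2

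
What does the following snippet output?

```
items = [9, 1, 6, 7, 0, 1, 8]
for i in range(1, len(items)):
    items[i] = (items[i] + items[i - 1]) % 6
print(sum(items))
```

29

i=1: items[1] = (1+9)%6 = 4 → [9, 4, 6, 7, 0, 1, 8]
i=2: items[2] = (6+4)%6 = 4 → [9, 4, 4, 7, 0, 1, 8]
i=3: items[3] = (7+4)%6 = 5 → [9, 4, 4, 5, 0, 1, 8]
i=4: items[4] = (0+5)%6 = 5 → [9, 4, 4, 5, 5, 1, 8]
i=5: items[5] = (1+5)%6 = 0 → [9, 4, 4, 5, 5, 0, 8]
i=6: items[6] = (8+0)%6 = 2 → [9, 4, 4, 5, 5, 0, 2]
sum = 29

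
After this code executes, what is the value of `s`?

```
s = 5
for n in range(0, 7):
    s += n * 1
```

26

n=0: s = 5+0*1 = 5
n=1: s = 5+1*1 = 6
n=2: s = 6+2*1 = 8
n=3: s = 8+3*1 = 11
n=4: s = 11+4*1 = 15
n=5: s = 15+5*1 = 20
n=6: s = 20+6*1 = 26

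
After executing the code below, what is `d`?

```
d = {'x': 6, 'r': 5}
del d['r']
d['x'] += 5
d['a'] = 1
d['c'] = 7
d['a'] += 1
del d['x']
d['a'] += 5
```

{'a': 7, 'c': 7}

del 'r' → {'x': 6}
d['x'] = 6+5 = 11 → {'x': 11}
d['a'] = 1 → {'x': 11, 'a': 1}
d['c'] = 7 → {'x': 11, 'a': 1, 'c': 7}
d['a'] = 1+1 = 2 → {'x': 11, 'a': 2, 'c': 7}
del 'x' → {'a': 2, 'c': 7}
d['a'] = 2+5 = 7 → {'a': 7, 'c': 7}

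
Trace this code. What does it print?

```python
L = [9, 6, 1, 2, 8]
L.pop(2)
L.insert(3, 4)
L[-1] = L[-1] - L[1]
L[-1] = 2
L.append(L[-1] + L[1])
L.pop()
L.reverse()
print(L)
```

pop(2) removes 1 → [9, 6, 2, 8]
insert 4 at 3 → [9, 6, 2, 4, 8]
L[-1] = L[-1]-L[1] = 8-6 = 2 → [9, 6, 2, 4, 2]
L[-1] = 2 → [9, 6, 2, 4, 2]
append L[-1]+L[1] = 2+6 = 8 → [9, 6, 2, 4, 2, 8]
pop() removes 8 → [9, 6, 2, 4, 2]
reverse → [2, 4, 2, 6, 9]

[2, 4, 2, 6, 9]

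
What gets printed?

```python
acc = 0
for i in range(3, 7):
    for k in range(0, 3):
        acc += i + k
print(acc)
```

i=3,k=0: acc = 0+3 = 3
i=3,k=1: acc = 3+4 = 7
i=3,k=2: acc = 7+5 = 12
i=4,k=0: acc = 12+4 = 16
i=4,k=1: acc = 16+5 = 21
i=4,k=2: acc = 21+6 = 27
i=5,k=0: acc = 27+5 = 32
i=5,k=1: acc = 32+6 = 38
i=5,k=2: acc = 38+7 = 45
i=6,k=0: acc = 45+6 = 51
i=6,k=1: acc = 51+7 = 58
i=6,k=2: acc = 58+8 = 66

66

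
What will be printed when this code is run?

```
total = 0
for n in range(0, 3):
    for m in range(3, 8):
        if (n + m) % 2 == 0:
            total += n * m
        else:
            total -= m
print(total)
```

-5

n=0,m=3: odd sum, total = 0-3 = -3
n=0,m=4: even sum, total = (-3)+0 = -3
n=0,m=5: odd sum, total = (-3)-5 = -8
n=0,m=6: even sum, total = (-8)+0 = -8
n=0,m=7: odd sum, total = (-8)-7 = -15
n=1,m=3: even sum, total = (-15)+3 = -12
n=1,m=4: odd sum, total = (-12)-4 = -16
n=1,m=5: even sum, total = (-16)+5 = -11
n=1,m=6: odd sum, total = (-11)-6 = -17
n=1,m=7: even sum, total = (-17)+7 = -10
n=2,m=3: odd sum, total = (-10)-3 = -13
n=2,m=4: even sum, total = (-13)+8 = -5
n=2,m=5: odd sum, total = (-5)-5 = -10
n=2,m=6: even sum, total = (-10)+12 = 2
n=2,m=7: odd sum, total = 2-7 = -5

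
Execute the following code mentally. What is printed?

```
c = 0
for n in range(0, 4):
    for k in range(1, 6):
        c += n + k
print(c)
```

n=0,k=1: c = 0+1 = 1
n=0,k=2: c = 1+2 = 3
n=0,k=3: c = 3+3 = 6
n=0,k=4: c = 6+4 = 10
n=0,k=5: c = 10+5 = 15
n=1,k=1: c = 15+2 = 17
n=1,k=2: c = 17+3 = 20
n=1,k=3: c = 20+4 = 24
n=1,k=4: c = 24+5 = 29
n=1,k=5: c = 29+6 = 35
n=2,k=1: c = 35+3 = 38
n=2,k=2: c = 38+4 = 42
n=2,k=3: c = 42+5 = 47
n=2,k=4: c = 47+6 = 53
n=2,k=5: c = 53+7 = 60
n=3,k=1: c = 60+4 = 64
n=3,k=2: c = 64+5 = 69
n=3,k=3: c = 69+6 = 75
n=3,k=4: c = 75+7 = 82
n=3,k=5: c = 82+8 = 90

90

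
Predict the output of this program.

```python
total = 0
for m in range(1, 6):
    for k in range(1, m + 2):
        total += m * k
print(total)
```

210

m=1,k=1: total = 0+1 = 1
m=1,k=2: total = 1+2 = 3
m=2,k=1: total = 3+2 = 5
m=2,k=2: total = 5+4 = 9
m=2,k=3: total = 9+6 = 15
m=3,k=1: total = 15+3 = 18
m=3,k=2: total = 18+6 = 24
m=3,k=3: total = 24+9 = 33
m=3,k=4: total = 33+12 = 45
m=4,k=1: total = 45+4 = 49
m=4,k=2: total = 49+8 = 57
m=4,k=3: total = 57+12 = 69
m=4,k=4: total = 69+16 = 85
m=4,k=5: total = 85+20 = 105
m=5,k=1: total = 105+5 = 110
m=5,k=2: total = 110+10 = 120
m=5,k=3: total = 120+15 = 135
m=5,k=4: total = 135+20 = 155
m=5,k=5: total = 155+25 = 180
m=5,k=6: total = 180+30 = 210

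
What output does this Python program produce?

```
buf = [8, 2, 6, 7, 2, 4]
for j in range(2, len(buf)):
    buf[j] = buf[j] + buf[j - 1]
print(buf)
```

j=2: buf[2] = 6+2 = 8 → [8, 2, 8, 7, 2, 4]
j=3: buf[3] = 7+8 = 15 → [8, 2, 8, 15, 2, 4]
j=4: buf[4] = 2+15 = 17 → [8, 2, 8, 15, 17, 4]
j=5: buf[5] = 4+17 = 21 → [8, 2, 8, 15, 17, 21]

[8, 2, 8, 15, 17, 21]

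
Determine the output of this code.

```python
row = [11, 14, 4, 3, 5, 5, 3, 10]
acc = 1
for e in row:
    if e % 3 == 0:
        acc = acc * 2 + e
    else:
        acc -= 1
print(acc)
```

e=11: not %3==0, acc = 1-1 = 0
e=14: not %3==0, acc = 0-1 = -1
e=4: not %3==0, acc = (-1)-1 = -2
e=3: %3==0, acc = (-2)*2+3 = -1
e=5: not %3==0, acc = (-1)-1 = -2
e=5: not %3==0, acc = (-2)-1 = -3
e=3: %3==0, acc = (-3)*2+3 = -3
e=10: not %3==0, acc = (-3)-1 = -4

-4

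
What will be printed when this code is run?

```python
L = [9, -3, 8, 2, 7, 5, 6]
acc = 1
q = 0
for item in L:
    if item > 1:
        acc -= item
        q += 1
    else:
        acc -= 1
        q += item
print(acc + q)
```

item=9: >1, acc = 1-9 = -8; q=1
item=-3: not >1, acc = (-8)-1 = -9; q=-2
item=8: >1, acc = (-9)-8 = -17; q=-1
item=2: >1, acc = (-17)-2 = -19; q=0
item=7: >1, acc = (-19)-7 = -26; q=1
item=5: >1, acc = (-26)-5 = -31; q=2
item=6: >1, acc = (-31)-6 = -37; q=3
acc+q = (-37)+3 = -34

-34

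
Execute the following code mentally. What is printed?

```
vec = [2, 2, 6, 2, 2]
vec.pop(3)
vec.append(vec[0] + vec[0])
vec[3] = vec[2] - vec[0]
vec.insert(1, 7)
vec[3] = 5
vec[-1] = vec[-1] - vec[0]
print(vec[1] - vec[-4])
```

5

pop(3) removes 2 → [2, 2, 6, 2]
append vec[0]+vec[0] = 2+2 = 4 → [2, 2, 6, 2, 4]
vec[3] = vec[2]-vec[0] = 6-2 = 4 → [2, 2, 6, 4, 4]
insert 7 at 1 → [2, 7, 2, 6, 4, 4]
vec[3] = 5 → [2, 7, 2, 5, 4, 4]
vec[-1] = vec[-1]-vec[0] = 4-2 = 2 → [2, 7, 2, 5, 4, 2]
vec[1]-vec[-4] = 7-2 = 5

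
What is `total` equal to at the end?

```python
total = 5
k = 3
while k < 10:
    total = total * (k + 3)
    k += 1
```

19958400

k=3: total = 5*6 = 30
k=4: total = 30*7 = 210
k=5: total = 210*8 = 1680
k=6: total = 1680*9 = 15120
k=7: total = 15120*10 = 151200
k=8: total = 151200*11 = 1663200
k=9: total = 1663200*12 = 19958400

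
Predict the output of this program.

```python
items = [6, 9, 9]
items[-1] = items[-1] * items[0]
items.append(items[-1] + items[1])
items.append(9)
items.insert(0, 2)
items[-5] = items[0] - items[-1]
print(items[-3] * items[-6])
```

108

items[-1] = items[-1]*items[0] = 9*6 = 54 → [6, 9, 54]
append items[-1]+items[1] = 54+9 = 63 → [6, 9, 54, 63]
append 9 → [6, 9, 54, 63, 9]
insert 2 at 0 → [2, 6, 9, 54, 63, 9]
items[-5] = items[0]-items[-1] = 2-9 = -7 → [2, -7, 9, 54, 63, 9]
items[-3]*items[-6] = 54*2 = 108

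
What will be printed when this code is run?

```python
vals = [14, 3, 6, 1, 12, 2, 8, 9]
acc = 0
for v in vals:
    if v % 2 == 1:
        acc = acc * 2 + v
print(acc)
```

v=14: not odd
v=3: odd, acc = 0*2+3 = 3
v=6: not odd
v=1: odd, acc = 3*2+1 = 7
v=12: not odd
v=2: not odd
v=8: not odd
v=9: odd, acc = 7*2+9 = 23

23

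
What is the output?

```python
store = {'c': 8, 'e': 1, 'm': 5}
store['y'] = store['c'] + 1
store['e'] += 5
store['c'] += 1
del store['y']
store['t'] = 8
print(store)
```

{'c': 9, 'e': 6, 'm': 5, 't': 8}

store['y'] = store['c']+1 = 9 → {'c': 8, 'e': 1, 'm': 5, 'y': 9}
store['e'] = 1+5 = 6 → {'c': 8, 'e': 6, 'm': 5, 'y': 9}
store['c'] = 8+1 = 9 → {'c': 9, 'e': 6, 'm': 5, 'y': 9}
del 'y' → {'c': 9, 'e': 6, 'm': 5}
store['t'] = 8 → {'c': 9, 'e': 6, 'm': 5, 't': 8}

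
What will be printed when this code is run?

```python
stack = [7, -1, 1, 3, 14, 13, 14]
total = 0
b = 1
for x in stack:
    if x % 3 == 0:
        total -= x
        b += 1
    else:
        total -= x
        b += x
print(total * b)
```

-2550

x=7: not %3==0, total = 0-7 = -7; b=8
x=-1: not %3==0, total = (-7)-(-1) = -6; b=7
x=1: not %3==0, total = (-6)-1 = -7; b=8
x=3: %3==0, total = (-7)-3 = -10; b=9
x=14: not %3==0, total = (-10)-14 = -24; b=23
x=13: not %3==0, total = (-24)-13 = -37; b=36
x=14: not %3==0, total = (-37)-14 = -51; b=50
total*b = (-51)*50 = -2550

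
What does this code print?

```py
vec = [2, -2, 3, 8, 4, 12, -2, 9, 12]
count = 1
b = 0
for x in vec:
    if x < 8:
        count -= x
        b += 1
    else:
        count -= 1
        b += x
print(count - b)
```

x=2: <8, count = 1-2 = -1; b=1
x=-2: <8, count = (-1)-(-2) = 1; b=2
x=3: <8, count = 1-3 = -2; b=3
x=8: not <8, count = (-2)-1 = -3; b=11
x=4: <8, count = (-3)-4 = -7; b=12
x=12: not <8, count = (-7)-1 = -8; b=24
x=-2: <8, count = (-8)-(-2) = -6; b=25
x=9: not <8, count = (-6)-1 = -7; b=34
x=12: not <8, count = (-7)-1 = -8; b=46
count-b = (-8)-46 = -54

-54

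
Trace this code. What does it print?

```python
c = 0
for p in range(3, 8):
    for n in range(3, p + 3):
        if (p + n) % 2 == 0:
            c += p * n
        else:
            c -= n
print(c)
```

p=3,n=3: even sum, c = 0+9 = 9
p=3,n=4: odd sum, c = 9-4 = 5
p=3,n=5: even sum, c = 5+15 = 20
p=4,n=3: odd sum, c = 20-3 = 17
p=4,n=4: even sum, c = 17+16 = 33
p=4,n=5: odd sum, c = 33-5 = 28
p=4,n=6: even sum, c = 28+24 = 52
p=5,n=3: even sum, c = 52+15 = 67
p=5,n=4: odd sum, c = 67-4 = 63
p=5,n=5: even sum, c = 63+25 = 88
p=5,n=6: odd sum, c = 88-6 = 82
p=5,n=7: even sum, c = 82+35 = 117
p=6,n=3: odd sum, c = 117-3 = 114
p=6,n=4: even sum, c = 114+24 = 138
p=6,n=5: odd sum, c = 138-5 = 133
p=6,n=6: even sum, c = 133+36 = 169
p=6,n=7: odd sum, c = 169-7 = 162
p=6,n=8: even sum, c = 162+48 = 210
p=7,n=3: even sum, c = 210+21 = 231
p=7,n=4: odd sum, c = 231-4 = 227
p=7,n=5: even sum, c = 227+35 = 262
p=7,n=6: odd sum, c = 262-6 = 256
p=7,n=7: even sum, c = 256+49 = 305
p=7,n=8: odd sum, c = 305-8 = 297
p=7,n=9: even sum, c = 297+63 = 360

360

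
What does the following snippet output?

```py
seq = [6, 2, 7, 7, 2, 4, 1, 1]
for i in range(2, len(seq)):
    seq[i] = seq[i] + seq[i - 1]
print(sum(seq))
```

i=2: seq[2] = 7+2 = 9 → [6, 2, 9, 7, 2, 4, 1, 1]
i=3: seq[3] = 7+9 = 16 → [6, 2, 9, 16, 2, 4, 1, 1]
i=4: seq[4] = 2+16 = 18 → [6, 2, 9, 16, 18, 4, 1, 1]
i=5: seq[5] = 4+18 = 22 → [6, 2, 9, 16, 18, 22, 1, 1]
i=6: seq[6] = 1+22 = 23 → [6, 2, 9, 16, 18, 22, 23, 1]
i=7: seq[7] = 1+23 = 24 → [6, 2, 9, 16, 18, 22, 23, 24]
sum = 120

120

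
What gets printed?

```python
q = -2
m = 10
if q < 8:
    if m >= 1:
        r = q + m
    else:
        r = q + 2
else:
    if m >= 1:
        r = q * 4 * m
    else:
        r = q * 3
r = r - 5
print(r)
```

q=-2, m=10
q < 8 is True; m >= 1 is True
→ r = q + m = 8
r = 8-5 = 3

3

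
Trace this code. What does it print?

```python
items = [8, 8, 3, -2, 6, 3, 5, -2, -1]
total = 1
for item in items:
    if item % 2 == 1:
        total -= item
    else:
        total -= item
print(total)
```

item=8: not odd, total = 1-8 = -7
item=8: not odd, total = (-7)-8 = -15
item=3: odd, total = (-15)-3 = -18
item=-2: not odd, total = (-18)-(-2) = -16
item=6: not odd, total = (-16)-6 = -22
item=3: odd, total = (-22)-3 = -25
item=5: odd, total = (-25)-5 = -30
item=-2: not odd, total = (-30)-(-2) = -28
item=-1: odd, total = (-28)-(-1) = -27

-27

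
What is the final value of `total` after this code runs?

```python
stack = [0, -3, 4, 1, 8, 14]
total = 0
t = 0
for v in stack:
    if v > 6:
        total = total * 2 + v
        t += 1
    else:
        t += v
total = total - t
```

v=0: not >6; t=0
v=-3: not >6; t=-3
v=4: not >6; t=1
v=1: not >6; t=2
v=8: >6, total = 0*2+8 = 8; t=3
v=14: >6, total = 8*2+14 = 30; t=4
total-t = 30-4 = 26

26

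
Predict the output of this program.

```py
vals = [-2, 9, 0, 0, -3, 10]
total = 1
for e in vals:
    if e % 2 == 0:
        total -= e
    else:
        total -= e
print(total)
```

-13

e=-2: even, total = 1-(-2) = 3
e=9: not even, total = 3-9 = -6
e=0: even, total = (-6)-0 = -6
e=0: even, total = (-6)-0 = -6
e=-3: not even, total = (-6)-(-3) = -3
e=10: even, total = (-3)-10 = -13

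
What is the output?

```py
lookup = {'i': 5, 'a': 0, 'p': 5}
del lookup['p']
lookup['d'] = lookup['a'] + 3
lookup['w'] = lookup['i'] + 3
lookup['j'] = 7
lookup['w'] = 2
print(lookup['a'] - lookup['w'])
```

-2

del 'p' → {'i': 5, 'a': 0}
lookup['d'] = lookup['a']+3 = 3 → {'i': 5, 'a': 0, 'd': 3}
lookup['w'] = lookup['i']+3 = 8 → {'i': 5, 'a': 0, 'd': 3, 'w': 8}
lookup['j'] = 7 → {'i': 5, 'a': 0, 'd': 3, 'w': 8, 'j': 7}
lookup['w'] = 2 → {'i': 5, 'a': 0, 'd': 3, 'w': 2, 'j': 7}
lookup['a']-lookup['w'] = 0-2 = -2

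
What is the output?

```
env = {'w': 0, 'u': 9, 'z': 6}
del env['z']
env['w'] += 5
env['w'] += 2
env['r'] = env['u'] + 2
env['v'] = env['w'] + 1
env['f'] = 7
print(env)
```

del 'z' → {'w': 0, 'u': 9}
env['w'] = 0+5 = 5 → {'w': 5, 'u': 9}
env['w'] = 5+2 = 7 → {'w': 7, 'u': 9}
env['r'] = env['u']+2 = 11 → {'w': 7, 'u': 9, 'r': 11}
env['v'] = env['w']+1 = 8 → {'w': 7, 'u': 9, 'r': 11, 'v': 8}
env['f'] = 7 → {'w': 7, 'u': 9, 'r': 11, 'v': 8, 'f': 7}

{'w': 7, 'u': 9, 'r': 11, 'v': 8, 'f': 7}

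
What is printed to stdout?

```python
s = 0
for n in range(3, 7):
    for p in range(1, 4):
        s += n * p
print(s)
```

n=3,p=1: s = 0+3 = 3
n=3,p=2: s = 3+6 = 9
n=3,p=3: s = 9+9 = 18
n=4,p=1: s = 18+4 = 22
n=4,p=2: s = 22+8 = 30
n=4,p=3: s = 30+12 = 42
n=5,p=1: s = 42+5 = 47
n=5,p=2: s = 47+10 = 57
n=5,p=3: s = 57+15 = 72
n=6,p=1: s = 72+6 = 78
n=6,p=2: s = 78+12 = 90
n=6,p=3: s = 90+18 = 108

108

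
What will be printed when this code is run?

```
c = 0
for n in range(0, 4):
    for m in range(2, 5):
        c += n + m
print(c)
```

54

n=0,m=2: c = 0+2 = 2
n=0,m=3: c = 2+3 = 5
n=0,m=4: c = 5+4 = 9
n=1,m=2: c = 9+3 = 12
n=1,m=3: c = 12+4 = 16
n=1,m=4: c = 16+5 = 21
n=2,m=2: c = 21+4 = 25
n=2,m=3: c = 25+5 = 30
n=2,m=4: c = 30+6 = 36
n=3,m=2: c = 36+5 = 41
n=3,m=3: c = 41+6 = 47
n=3,m=4: c = 47+7 = 54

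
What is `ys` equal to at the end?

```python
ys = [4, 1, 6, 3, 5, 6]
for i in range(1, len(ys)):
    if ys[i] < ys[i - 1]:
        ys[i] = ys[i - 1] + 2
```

i=1: 1<4, ys[1] = 4+2 = 6 → [4, 6, 6, 3, 5, 6]
i=2: 6>=6, unchanged → [4, 6, 6, 3, 5, 6]
i=3: 3<6, ys[3] = 6+2 = 8 → [4, 6, 6, 8, 5, 6]
i=4: 5<8, ys[4] = 8+2 = 10 → [4, 6, 6, 8, 10, 6]
i=5: 6<10, ys[5] = 10+2 = 12 → [4, 6, 6, 8, 10, 12]

[4, 6, 6, 8, 10, 12]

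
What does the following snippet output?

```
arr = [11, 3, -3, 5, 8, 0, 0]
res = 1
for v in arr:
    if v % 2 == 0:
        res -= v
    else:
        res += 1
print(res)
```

v=11: not even, res = 1+1 = 2
v=3: not even, res = 2+1 = 3
v=-3: not even, res = 3+1 = 4
v=5: not even, res = 4+1 = 5
v=8: even, res = 5-8 = -3
v=0: even, res = (-3)-0 = -3
v=0: even, res = (-3)-0 = -3

-3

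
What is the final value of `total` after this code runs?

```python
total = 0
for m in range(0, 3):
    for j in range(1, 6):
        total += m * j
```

m=0,j=1: total = 0+0 = 0
m=0,j=2: total = 0+0 = 0
m=0,j=3: total = 0+0 = 0
m=0,j=4: total = 0+0 = 0
m=0,j=5: total = 0+0 = 0
m=1,j=1: total = 0+1 = 1
m=1,j=2: total = 1+2 = 3
m=1,j=3: total = 3+3 = 6
m=1,j=4: total = 6+4 = 10
m=1,j=5: total = 10+5 = 15
m=2,j=1: total = 15+2 = 17
m=2,j=2: total = 17+4 = 21
m=2,j=3: total = 21+6 = 27
m=2,j=4: total = 27+8 = 35
m=2,j=5: total = 35+10 = 45

45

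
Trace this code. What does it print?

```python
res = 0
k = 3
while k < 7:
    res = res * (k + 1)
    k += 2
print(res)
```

0

k=3: res = 0*4 = 0
k=5: res = 0*6 = 0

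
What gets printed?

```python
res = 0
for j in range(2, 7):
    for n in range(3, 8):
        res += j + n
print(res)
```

225

j=2,n=3: res = 0+5 = 5
j=2,n=4: res = 5+6 = 11
j=2,n=5: res = 11+7 = 18
j=2,n=6: res = 18+8 = 26
j=2,n=7: res = 26+9 = 35
j=3,n=3: res = 35+6 = 41
j=3,n=4: res = 41+7 = 48
j=3,n=5: res = 48+8 = 56
j=3,n=6: res = 56+9 = 65
j=3,n=7: res = 65+10 = 75
j=4,n=3: res = 75+7 = 82
j=4,n=4: res = 82+8 = 90
j=4,n=5: res = 90+9 = 99
j=4,n=6: res = 99+10 = 109
j=4,n=7: res = 109+11 = 120
j=5,n=3: res = 120+8 = 128
j=5,n=4: res = 128+9 = 137
j=5,n=5: res = 137+10 = 147
j=5,n=6: res = 147+11 = 158
j=5,n=7: res = 158+12 = 170
j=6,n=3: res = 170+9 = 179
j=6,n=4: res = 179+10 = 189
j=6,n=5: res = 189+11 = 200
j=6,n=6: res = 200+12 = 212
j=6,n=7: res = 212+13 = 225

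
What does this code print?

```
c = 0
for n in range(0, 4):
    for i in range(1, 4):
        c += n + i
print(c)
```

42

n=0,i=1: c = 0+1 = 1
n=0,i=2: c = 1+2 = 3
n=0,i=3: c = 3+3 = 6
n=1,i=1: c = 6+2 = 8
n=1,i=2: c = 8+3 = 11
n=1,i=3: c = 11+4 = 15
n=2,i=1: c = 15+3 = 18
n=2,i=2: c = 18+4 = 22
n=2,i=3: c = 22+5 = 27
n=3,i=1: c = 27+4 = 31
n=3,i=2: c = 31+5 = 36
n=3,i=3: c = 36+6 = 42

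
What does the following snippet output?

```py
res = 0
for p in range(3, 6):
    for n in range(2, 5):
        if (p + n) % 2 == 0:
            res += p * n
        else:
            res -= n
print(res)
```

p=3,n=2: odd sum, res = 0-2 = -2
p=3,n=3: even sum, res = (-2)+9 = 7
p=3,n=4: odd sum, res = 7-4 = 3
p=4,n=2: even sum, res = 3+8 = 11
p=4,n=3: odd sum, res = 11-3 = 8
p=4,n=4: even sum, res = 8+16 = 24
p=5,n=2: odd sum, res = 24-2 = 22
p=5,n=3: even sum, res = 22+15 = 37
p=5,n=4: odd sum, res = 37-4 = 33

33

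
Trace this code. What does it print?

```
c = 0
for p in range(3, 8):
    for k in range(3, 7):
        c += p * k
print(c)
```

p=3,k=3: c = 0+9 = 9
p=3,k=4: c = 9+12 = 21
p=3,k=5: c = 21+15 = 36
p=3,k=6: c = 36+18 = 54
p=4,k=3: c = 54+12 = 66
p=4,k=4: c = 66+16 = 82
p=4,k=5: c = 82+20 = 102
p=4,k=6: c = 102+24 = 126
p=5,k=3: c = 126+15 = 141
p=5,k=4: c = 141+20 = 161
p=5,k=5: c = 161+25 = 186
p=5,k=6: c = 186+30 = 216
p=6,k=3: c = 216+18 = 234
p=6,k=4: c = 234+24 = 258
p=6,k=5: c = 258+30 = 288
p=6,k=6: c = 288+36 = 324
p=7,k=3: c = 324+21 = 345
p=7,k=4: c = 345+28 = 373
p=7,k=5: c = 373+35 = 408
p=7,k=6: c = 408+42 = 450

450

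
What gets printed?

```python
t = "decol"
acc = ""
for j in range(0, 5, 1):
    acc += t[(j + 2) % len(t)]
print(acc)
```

colde

j=0: add t[2]='c' → 'c'
j=1: add t[3]='o' → 'co'
j=2: add t[4]='l' → 'col'
j=3: add t[0]='d' → 'cold'
j=4: add t[1]='e' → 'colde'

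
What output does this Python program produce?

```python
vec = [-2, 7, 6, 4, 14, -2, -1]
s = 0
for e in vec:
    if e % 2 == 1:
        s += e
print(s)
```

6

e=-2: not odd
e=7: odd, s = 0+7 = 7
e=6: not odd
e=4: not odd
e=14: not odd
e=-2: not odd
e=-1: odd, s = 7+(-1) = 6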